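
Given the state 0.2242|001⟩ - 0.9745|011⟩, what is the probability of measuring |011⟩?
0.9497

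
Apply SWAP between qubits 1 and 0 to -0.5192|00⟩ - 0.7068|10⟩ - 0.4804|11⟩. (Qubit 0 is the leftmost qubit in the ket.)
-0.5192|00⟩ - 0.7068|01⟩ - 0.4804|11⟩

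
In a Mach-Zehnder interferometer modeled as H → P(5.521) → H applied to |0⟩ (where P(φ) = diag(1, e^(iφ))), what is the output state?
(0.8617 - 0.3453i)|0⟩ + (0.1383 + 0.3453i)|1⟩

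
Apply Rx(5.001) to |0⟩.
-0.8014|0⟩ - 0.5981i|1⟩

Rx(5.001) = [[cos(θ/2), −i·sin(θ/2)], [−i·sin(θ/2), cos(θ/2)]]; θ = 5.001, cos(θ/2) ≈ -0.801443, sin(θ/2) ≈ 0.598071.
With a = amp(|0⟩) = 1 and b = amp(|1⟩) = 0:
new amp(|0⟩) = (-0.801443)·a + (-0.598071i)·b = -0.8014
new amp(|1⟩) = (-0.598071i)·a + (-0.801443)·b = -0.5981i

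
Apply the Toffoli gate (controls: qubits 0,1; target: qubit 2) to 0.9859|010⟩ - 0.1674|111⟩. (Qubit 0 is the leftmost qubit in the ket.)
0.9859|010⟩ - 0.1674|110⟩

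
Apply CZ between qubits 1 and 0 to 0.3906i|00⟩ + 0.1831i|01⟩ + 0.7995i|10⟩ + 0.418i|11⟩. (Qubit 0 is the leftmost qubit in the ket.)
0.3906i|00⟩ + 0.1831i|01⟩ + 0.7995i|10⟩ - 0.418i|11⟩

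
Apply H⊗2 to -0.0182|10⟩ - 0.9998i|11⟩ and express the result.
(-0.0091 - 0.4999i)|00⟩ + (-0.0091 + 0.4999i)|01⟩ + (0.0091 + 0.4999i)|10⟩ + (0.0091 - 0.4999i)|11⟩

H⊗2 gives amp(|y⟩) = (1/2) Σ_x (−1)^(x·y) amp(|x⟩), where x·y is the number of positions in which both x and y have a 1.
|00⟩: (-0.0182 - 0.9998i)/2 = (-0.0091 - 0.4999i)
|01⟩: (-0.0182 + 0.9998i)/2 = (-0.0091 + 0.4999i)
|10⟩: (0.0182 + 0.9998i)/2 = (0.0091 + 0.4999i)
|11⟩: (0.0182 - 0.9998i)/2 = (0.0091 - 0.4999i)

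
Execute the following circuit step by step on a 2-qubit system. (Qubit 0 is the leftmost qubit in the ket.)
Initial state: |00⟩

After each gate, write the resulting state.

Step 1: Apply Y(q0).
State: i|10⟩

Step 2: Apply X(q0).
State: i|00⟩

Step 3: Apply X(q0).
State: i|10⟩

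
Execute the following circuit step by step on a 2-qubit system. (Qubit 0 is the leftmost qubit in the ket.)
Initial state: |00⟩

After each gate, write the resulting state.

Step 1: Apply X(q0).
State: |10⟩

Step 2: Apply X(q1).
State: |11⟩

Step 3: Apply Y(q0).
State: -i|01⟩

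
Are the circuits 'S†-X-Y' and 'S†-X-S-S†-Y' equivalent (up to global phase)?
Yes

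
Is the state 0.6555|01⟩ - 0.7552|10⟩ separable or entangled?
Entangled

Writing the state as a|00⟩ + b|01⟩ + c|10⟩ + d|11⟩, it is a product state iff ad − bc = 0.
Here (a, b, c, d) = (0, 0.6555, -0.7552, 0): ad − bc = (0)(0) − (0.6555)(-0.7552) = 0.495 ≠ 0, so the state is entangled.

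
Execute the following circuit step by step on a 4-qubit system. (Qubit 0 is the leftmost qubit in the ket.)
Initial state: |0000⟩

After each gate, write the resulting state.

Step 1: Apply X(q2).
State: |0010⟩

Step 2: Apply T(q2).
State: (1/√2 + (1/√2)i)|0010⟩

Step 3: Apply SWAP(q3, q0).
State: (1/√2 + (1/√2)i)|0010⟩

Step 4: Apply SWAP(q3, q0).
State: (1/√2 + (1/√2)i)|0010⟩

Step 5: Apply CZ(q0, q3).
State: (1/√2 + (1/√2)i)|0010⟩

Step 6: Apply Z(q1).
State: (1/√2 + (1/√2)i)|0010⟩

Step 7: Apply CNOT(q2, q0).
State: (1/√2 + (1/√2)i)|1010⟩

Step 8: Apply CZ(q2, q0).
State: (-1/√2 - (1/√2)i)|1010⟩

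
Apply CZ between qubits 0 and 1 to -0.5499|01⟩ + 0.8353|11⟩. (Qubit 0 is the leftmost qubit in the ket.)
-0.5499|01⟩ - 0.8353|11⟩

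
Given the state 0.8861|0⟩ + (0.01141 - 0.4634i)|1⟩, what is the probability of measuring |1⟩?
0.2149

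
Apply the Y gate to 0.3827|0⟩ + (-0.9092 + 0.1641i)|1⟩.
(0.1641 + 0.9092i)|0⟩ + 0.3827i|1⟩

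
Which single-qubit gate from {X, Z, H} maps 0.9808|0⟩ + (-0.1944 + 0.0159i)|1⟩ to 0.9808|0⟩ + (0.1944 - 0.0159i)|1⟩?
Z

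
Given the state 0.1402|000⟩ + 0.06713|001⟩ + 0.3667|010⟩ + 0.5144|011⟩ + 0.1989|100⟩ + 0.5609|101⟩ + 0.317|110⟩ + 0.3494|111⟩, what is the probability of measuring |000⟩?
0.01966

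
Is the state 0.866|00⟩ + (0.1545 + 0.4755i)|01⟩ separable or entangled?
Separable

Writing the state as a|00⟩ + b|01⟩ + c|10⟩ + d|11⟩, it is a product state iff ad − bc = 0.
Here (a, b, c, d) = (0.866, (0.1545 + 0.4755i), 0, 0): ad − bc = (0.866)(0) − (0.1545 + 0.4755i)(0) = 0, so the state is separable.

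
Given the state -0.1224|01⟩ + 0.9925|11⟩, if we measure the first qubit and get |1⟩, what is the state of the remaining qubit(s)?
|1⟩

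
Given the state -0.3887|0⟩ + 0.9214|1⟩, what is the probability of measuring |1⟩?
0.849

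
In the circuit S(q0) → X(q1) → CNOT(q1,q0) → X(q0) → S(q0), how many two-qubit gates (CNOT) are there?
1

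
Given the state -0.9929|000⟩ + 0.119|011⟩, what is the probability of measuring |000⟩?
0.9859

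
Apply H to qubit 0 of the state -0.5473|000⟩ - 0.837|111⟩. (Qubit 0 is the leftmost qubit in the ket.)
-0.387|000⟩ - 0.5918|011⟩ - 0.387|100⟩ + 0.5918|111⟩

H on qubit 0 mixes each pair of kets that differ only in qubit 0: amplitudes (a, b) of (|…0…⟩, |…1…⟩) become ((a + b)/√2, (a − b)/√2). Kets absent from the input have amplitude 0.
(|000⟩, |100⟩): (a, b) = (-0.5473, 0) → (-0.387, -0.387)
(|011⟩, |111⟩): (a, b) = (0, -0.837) → (-0.5918, 0.5918)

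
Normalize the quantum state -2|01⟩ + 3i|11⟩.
-0.5547|01⟩ + 0.8321i|11⟩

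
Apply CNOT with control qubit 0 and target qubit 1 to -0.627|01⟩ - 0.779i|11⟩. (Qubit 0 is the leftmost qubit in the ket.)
-0.627|01⟩ - 0.779i|10⟩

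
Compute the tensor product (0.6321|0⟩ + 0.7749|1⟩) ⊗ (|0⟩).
0.6321|00⟩ + 0.7749|10⟩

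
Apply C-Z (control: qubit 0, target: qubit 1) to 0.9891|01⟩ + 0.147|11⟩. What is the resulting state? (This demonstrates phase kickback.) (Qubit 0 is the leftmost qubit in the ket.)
0.9891|01⟩ - 0.147|11⟩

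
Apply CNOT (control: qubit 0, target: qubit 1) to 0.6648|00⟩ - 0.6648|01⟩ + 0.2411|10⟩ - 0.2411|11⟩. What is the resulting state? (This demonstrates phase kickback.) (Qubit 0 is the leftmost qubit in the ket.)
0.6648|00⟩ - 0.6648|01⟩ - 0.2411|10⟩ + 0.2411|11⟩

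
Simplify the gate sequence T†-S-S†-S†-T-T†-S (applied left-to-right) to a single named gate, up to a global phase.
T†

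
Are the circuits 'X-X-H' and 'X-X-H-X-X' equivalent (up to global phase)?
Yes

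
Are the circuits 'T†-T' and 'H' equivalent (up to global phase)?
No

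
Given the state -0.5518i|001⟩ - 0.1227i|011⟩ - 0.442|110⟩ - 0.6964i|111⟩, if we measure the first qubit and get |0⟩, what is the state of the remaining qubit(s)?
-0.9762i|01⟩ - 0.2171i|11⟩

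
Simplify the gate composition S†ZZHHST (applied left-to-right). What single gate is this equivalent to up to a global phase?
T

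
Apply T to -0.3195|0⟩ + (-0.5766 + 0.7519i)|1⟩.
-0.3195|0⟩ + (-0.9394 + 0.124i)|1⟩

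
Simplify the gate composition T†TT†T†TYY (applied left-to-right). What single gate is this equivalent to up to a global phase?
T†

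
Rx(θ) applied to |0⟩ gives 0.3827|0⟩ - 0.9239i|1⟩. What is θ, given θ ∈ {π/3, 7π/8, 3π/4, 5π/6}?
3π/4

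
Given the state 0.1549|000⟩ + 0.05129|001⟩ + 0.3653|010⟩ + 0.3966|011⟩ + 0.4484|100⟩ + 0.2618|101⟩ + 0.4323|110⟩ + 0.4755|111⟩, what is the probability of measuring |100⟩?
0.2011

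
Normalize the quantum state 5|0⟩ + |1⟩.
0.9806|0⟩ + 0.1961|1⟩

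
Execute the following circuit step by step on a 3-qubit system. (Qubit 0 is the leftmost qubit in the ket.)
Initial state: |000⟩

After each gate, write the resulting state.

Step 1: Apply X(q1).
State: |010⟩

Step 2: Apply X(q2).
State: |011⟩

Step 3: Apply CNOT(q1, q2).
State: |010⟩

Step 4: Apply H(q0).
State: 1/√2|010⟩ + 1/√2|110⟩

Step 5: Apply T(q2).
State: 1/√2|010⟩ + 1/√2|110⟩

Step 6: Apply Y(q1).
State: -(1/√2)i|000⟩ - (1/√2)i|100⟩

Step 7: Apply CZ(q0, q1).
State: -(1/√2)i|000⟩ - (1/√2)i|100⟩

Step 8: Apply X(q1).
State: -(1/√2)i|010⟩ - (1/√2)i|110⟩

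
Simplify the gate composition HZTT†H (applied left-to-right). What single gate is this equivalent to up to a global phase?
X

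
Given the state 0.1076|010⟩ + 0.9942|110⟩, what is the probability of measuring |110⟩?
0.9884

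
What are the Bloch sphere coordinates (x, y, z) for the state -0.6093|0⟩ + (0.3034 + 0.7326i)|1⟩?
(-0.3697, -0.8927, -0.2575)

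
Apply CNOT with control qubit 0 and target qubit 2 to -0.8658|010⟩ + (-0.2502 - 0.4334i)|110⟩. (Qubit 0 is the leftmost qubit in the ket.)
-0.8658|010⟩ + (-0.2502 - 0.4334i)|111⟩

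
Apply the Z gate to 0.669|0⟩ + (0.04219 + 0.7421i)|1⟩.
0.669|0⟩ + (-0.04219 - 0.7421i)|1⟩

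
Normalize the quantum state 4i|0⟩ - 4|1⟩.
(1/√2)i|0⟩ - 1/√2|1⟩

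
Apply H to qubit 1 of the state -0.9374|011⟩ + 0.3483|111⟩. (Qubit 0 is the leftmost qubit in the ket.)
-0.6628|001⟩ + 0.6628|011⟩ + 0.2463|101⟩ - 0.2463|111⟩

H on qubit 1 mixes each pair of kets that differ only in qubit 1: amplitudes (a, b) of (|…0…⟩, |…1…⟩) become ((a + b)/√2, (a − b)/√2). Kets absent from the input have amplitude 0.
(|001⟩, |011⟩): (a, b) = (0, -0.9374) → (-0.6628, 0.6628)
(|101⟩, |111⟩): (a, b) = (0, 0.3483) → (0.2463, -0.2463)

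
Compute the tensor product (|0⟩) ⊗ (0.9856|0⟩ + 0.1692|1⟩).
0.9856|00⟩ + 0.1692|01⟩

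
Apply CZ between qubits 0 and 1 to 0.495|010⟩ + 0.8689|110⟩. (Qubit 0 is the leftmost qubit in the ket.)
0.495|010⟩ - 0.8689|110⟩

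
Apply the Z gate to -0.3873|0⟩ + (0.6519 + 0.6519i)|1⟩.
-0.3873|0⟩ + (-0.6519 - 0.6519i)|1⟩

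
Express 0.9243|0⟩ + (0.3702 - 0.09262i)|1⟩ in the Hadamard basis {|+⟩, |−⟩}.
(0.9153 - 0.06549i)|+⟩ + (0.3918 + 0.06549i)|−⟩

With |ψ⟩ = α|0⟩ + β|1⟩, the Hadamard-basis coefficients are ⟨+|ψ⟩ = (α + β)/√2 and ⟨−|ψ⟩ = (α − β)/√2.
Here α = 0.9243, β = (0.3702 - 0.09262i): (α + β)/√2 = (0.9153 - 0.06549i), (α − β)/√2 = (0.3918 + 0.06549i).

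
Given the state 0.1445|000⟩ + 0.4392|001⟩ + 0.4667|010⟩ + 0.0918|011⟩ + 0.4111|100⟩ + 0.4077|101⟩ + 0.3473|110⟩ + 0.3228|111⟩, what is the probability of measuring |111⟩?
0.1042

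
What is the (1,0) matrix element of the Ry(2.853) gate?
0.9896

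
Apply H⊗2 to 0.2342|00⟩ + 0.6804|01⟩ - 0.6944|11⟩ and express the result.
0.1101|00⟩ + 0.1241|01⟩ + 0.8045|10⟩ - 0.5703|11⟩

H⊗2 gives amp(|y⟩) = (1/2) Σ_x (−1)^(x·y) amp(|x⟩), where x·y is the number of positions in which both x and y have a 1.
|00⟩: (0.2342 + 0.6804 - 0.6944)/2 = 0.1101
|01⟩: (0.2342 - 0.6804 + 0.6944)/2 = 0.1241
|10⟩: (0.2342 + 0.6804 + 0.6944)/2 = 0.8045
|11⟩: (0.2342 - 0.6804 - 0.6944)/2 = -0.5703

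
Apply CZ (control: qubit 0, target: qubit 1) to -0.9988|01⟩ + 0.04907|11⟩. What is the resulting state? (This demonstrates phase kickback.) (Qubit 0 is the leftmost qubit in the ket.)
-0.9988|01⟩ - 0.04907|11⟩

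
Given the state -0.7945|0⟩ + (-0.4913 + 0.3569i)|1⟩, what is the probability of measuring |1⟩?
0.3688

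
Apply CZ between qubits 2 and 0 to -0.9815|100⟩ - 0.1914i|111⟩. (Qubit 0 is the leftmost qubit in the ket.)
-0.9815|100⟩ + 0.1914i|111⟩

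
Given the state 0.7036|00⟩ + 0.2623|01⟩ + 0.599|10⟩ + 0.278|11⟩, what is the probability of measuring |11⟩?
0.07728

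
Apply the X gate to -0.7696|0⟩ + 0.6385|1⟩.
0.6385|0⟩ - 0.7696|1⟩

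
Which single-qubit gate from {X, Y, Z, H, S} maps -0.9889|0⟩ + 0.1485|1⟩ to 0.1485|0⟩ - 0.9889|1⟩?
X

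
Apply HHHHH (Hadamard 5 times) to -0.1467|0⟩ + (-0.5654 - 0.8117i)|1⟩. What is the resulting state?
(-0.5035 - 0.574i)|0⟩ + (0.2961 + 0.574i)|1⟩

H² = I, so H^5 = H: a single Hadamard. With (a, b) = (-0.1467, (-0.5654 - 0.8117i)), H gives ((a + b)/√2, (a − b)/√2) = ((-0.5035 - 0.574i), (0.2961 + 0.574i)).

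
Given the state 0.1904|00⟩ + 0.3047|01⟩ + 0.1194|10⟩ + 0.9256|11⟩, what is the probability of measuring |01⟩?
0.09284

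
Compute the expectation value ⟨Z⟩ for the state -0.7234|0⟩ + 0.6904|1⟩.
0.04666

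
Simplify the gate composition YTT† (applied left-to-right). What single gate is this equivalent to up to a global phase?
Y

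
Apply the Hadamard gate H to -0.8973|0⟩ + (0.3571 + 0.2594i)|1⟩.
(-0.382 + 0.1834i)|0⟩ + (-0.887 - 0.1834i)|1⟩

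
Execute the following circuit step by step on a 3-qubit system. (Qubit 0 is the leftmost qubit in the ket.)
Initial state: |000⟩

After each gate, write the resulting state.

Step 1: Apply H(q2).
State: 1/√2|000⟩ + 1/√2|001⟩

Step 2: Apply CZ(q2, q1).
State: 1/√2|000⟩ + 1/√2|001⟩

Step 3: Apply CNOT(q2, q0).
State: 1/√2|000⟩ + 1/√2|101⟩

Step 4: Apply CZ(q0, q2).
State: 1/√2|000⟩ - 1/√2|101⟩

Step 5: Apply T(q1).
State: 1/√2|000⟩ - 1/√2|101⟩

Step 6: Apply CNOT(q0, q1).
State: 1/√2|000⟩ - 1/√2|111⟩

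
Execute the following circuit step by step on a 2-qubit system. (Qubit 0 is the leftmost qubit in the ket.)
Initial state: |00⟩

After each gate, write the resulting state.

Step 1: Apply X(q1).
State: |01⟩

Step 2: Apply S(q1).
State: i|01⟩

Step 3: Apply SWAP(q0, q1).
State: i|10⟩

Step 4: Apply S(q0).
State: -|10⟩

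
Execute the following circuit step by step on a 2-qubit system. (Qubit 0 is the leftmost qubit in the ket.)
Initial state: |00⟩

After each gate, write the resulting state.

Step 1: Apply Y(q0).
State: i|10⟩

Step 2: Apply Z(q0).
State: -i|10⟩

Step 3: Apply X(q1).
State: -i|11⟩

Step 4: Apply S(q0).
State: |11⟩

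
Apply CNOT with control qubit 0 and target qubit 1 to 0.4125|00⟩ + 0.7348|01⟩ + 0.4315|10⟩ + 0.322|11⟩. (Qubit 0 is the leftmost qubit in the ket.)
0.4125|00⟩ + 0.7348|01⟩ + 0.322|10⟩ + 0.4315|11⟩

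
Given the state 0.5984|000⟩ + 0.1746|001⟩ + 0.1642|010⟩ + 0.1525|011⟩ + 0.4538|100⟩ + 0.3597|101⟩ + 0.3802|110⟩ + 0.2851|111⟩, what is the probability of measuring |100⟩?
0.2059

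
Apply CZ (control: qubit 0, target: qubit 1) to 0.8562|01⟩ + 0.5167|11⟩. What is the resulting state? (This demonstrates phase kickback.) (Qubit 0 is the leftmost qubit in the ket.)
0.8562|01⟩ - 0.5167|11⟩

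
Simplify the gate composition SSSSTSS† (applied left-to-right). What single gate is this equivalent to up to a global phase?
T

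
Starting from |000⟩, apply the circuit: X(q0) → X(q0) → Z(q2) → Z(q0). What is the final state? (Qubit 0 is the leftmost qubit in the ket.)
|000⟩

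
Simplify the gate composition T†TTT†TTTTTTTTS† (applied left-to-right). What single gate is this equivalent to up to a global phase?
S†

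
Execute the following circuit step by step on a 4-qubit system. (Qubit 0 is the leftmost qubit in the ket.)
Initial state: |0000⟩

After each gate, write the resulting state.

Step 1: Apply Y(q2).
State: i|0010⟩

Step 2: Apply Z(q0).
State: i|0010⟩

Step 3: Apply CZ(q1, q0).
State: i|0010⟩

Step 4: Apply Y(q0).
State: -|1010⟩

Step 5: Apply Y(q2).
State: i|1000⟩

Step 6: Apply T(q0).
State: (-1/√2 + (1/√2)i)|1000⟩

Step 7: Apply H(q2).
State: (-1/2 + (1/2)i)|1000⟩ + (-1/2 + (1/2)i)|1010⟩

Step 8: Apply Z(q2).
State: (-1/2 + (1/2)i)|1000⟩ + (1/2 - (1/2)i)|1010⟩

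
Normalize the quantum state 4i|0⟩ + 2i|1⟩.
0.8944i|0⟩ + (1/√5)i|1⟩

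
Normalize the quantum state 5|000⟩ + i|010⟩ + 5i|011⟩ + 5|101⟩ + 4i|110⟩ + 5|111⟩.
0.4623|000⟩ + 0.09245i|010⟩ + 0.4623i|011⟩ + 0.4623|101⟩ + 0.3698i|110⟩ + 0.4623|111⟩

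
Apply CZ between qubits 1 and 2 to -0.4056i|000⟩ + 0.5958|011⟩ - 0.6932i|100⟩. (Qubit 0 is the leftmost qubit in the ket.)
-0.4056i|000⟩ - 0.5958|011⟩ - 0.6932i|100⟩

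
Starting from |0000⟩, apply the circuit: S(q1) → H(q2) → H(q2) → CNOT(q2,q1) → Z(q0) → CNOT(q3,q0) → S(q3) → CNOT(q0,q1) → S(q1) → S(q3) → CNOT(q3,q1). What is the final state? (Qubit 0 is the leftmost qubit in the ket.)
|0000⟩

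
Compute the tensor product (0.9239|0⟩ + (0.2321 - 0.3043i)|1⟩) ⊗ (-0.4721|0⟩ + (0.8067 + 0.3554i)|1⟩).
-0.4362|00⟩ + (0.7453 + 0.3284i)|01⟩ + (-0.1096 + 0.1437i)|10⟩ + (0.2954 - 0.163i)|11⟩

amp(|b₁b₂…⟩) = product of the factor amplitudes for bits b₁, b₂, …; only kets whose every factor amplitude is nonzero survive.
|00⟩: (0.9239)(-0.4721) = -0.4362
|01⟩: (0.9239)(0.8067 + 0.3554i) = (0.7453 + 0.3284i)
|10⟩: (0.2321 - 0.3043i)(-0.4721) = (-0.1096 + 0.1437i)
|11⟩: (0.2321 - 0.3043i)(0.8067 + 0.3554i) = (0.2954 - 0.163i)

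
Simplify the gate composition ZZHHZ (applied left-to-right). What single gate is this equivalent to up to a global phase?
Z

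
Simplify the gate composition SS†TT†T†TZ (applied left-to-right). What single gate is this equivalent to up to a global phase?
Z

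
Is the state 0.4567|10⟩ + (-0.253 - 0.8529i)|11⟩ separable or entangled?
Separable

Writing the state as a|00⟩ + b|01⟩ + c|10⟩ + d|11⟩, it is a product state iff ad − bc = 0.
Here (a, b, c, d) = (0, 0, 0.4567, (-0.253 - 0.8529i)): ad − bc = (0)(-0.253 - 0.8529i) − (0)(0.4567) = 0, so the state is separable.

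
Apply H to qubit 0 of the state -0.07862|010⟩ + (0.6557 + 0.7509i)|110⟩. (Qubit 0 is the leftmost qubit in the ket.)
(0.4081 + 0.531i)|010⟩ + (-0.5192 - 0.531i)|110⟩

H on qubit 0 mixes each pair of kets that differ only in qubit 0: amplitudes (a, b) of (|…0…⟩, |…1…⟩) become ((a + b)/√2, (a − b)/√2). Kets absent from the input have amplitude 0.
(|010⟩, |110⟩): (a, b) = (-0.07862, (0.6557 + 0.7509i)) → ((0.4081 + 0.531i), (-0.5192 - 0.531i))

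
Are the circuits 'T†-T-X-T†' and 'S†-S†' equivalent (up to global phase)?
No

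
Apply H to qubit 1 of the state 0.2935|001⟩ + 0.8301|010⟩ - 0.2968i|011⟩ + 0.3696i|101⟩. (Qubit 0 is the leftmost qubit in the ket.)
0.587|000⟩ + (0.2075 - 0.2099i)|001⟩ - 0.587|010⟩ + (0.2075 + 0.2099i)|011⟩ + 0.2613i|101⟩ + 0.2613i|111⟩

H on qubit 1 mixes each pair of kets that differ only in qubit 1: amplitudes (a, b) of (|…0…⟩, |…1…⟩) become ((a + b)/√2, (a − b)/√2). Kets absent from the input have amplitude 0.
(|000⟩, |010⟩): (a, b) = (0, 0.8301) → (0.587, -0.587)
(|001⟩, |011⟩): (a, b) = (0.2935, -0.2968i) → ((0.2075 - 0.2099i), (0.2075 + 0.2099i))
(|101⟩, |111⟩): (a, b) = (0.3696i, 0) → (0.2613i, 0.2613i)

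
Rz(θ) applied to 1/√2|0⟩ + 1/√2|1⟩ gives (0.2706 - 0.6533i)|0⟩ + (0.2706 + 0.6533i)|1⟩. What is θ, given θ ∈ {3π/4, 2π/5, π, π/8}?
3π/4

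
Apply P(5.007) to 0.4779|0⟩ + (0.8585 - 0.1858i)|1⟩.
0.4779|0⟩ + (0.07149 - 0.8755i)|1⟩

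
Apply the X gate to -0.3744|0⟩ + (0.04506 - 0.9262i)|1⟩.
(0.04506 - 0.9262i)|0⟩ - 0.3744|1⟩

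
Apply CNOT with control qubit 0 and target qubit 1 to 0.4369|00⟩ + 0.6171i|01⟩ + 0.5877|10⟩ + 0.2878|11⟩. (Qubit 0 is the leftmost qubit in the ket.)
0.4369|00⟩ + 0.6171i|01⟩ + 0.2878|10⟩ + 0.5877|11⟩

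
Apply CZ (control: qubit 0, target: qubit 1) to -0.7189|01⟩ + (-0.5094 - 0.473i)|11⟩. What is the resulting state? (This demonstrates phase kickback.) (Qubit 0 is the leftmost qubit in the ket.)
-0.7189|01⟩ + (0.5094 + 0.473i)|11⟩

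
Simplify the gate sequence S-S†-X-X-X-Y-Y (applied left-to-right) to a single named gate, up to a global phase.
X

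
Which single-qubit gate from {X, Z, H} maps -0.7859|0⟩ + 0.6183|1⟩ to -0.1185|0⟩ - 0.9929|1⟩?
H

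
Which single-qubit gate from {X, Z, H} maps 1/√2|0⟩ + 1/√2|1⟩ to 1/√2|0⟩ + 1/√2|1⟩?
X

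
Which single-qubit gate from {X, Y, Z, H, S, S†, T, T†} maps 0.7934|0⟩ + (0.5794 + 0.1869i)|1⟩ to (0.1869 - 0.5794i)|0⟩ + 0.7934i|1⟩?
Y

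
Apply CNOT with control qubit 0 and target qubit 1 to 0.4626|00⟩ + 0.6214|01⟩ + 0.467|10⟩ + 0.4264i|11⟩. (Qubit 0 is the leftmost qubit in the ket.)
0.4626|00⟩ + 0.6214|01⟩ + 0.4264i|10⟩ + 0.467|11⟩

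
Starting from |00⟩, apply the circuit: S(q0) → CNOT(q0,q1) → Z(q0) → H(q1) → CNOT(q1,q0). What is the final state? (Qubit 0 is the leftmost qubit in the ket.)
1/√2|00⟩ + 1/√2|11⟩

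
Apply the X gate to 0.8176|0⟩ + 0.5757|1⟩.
0.5757|0⟩ + 0.8176|1⟩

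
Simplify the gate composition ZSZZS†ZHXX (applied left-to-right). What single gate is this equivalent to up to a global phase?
H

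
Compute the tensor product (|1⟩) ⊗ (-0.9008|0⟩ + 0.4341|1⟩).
-0.9008|10⟩ + 0.4341|11⟩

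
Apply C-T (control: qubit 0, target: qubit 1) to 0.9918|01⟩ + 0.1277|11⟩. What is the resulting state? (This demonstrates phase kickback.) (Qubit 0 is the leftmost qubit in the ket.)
0.9918|01⟩ + (0.0903 + 0.0903i)|11⟩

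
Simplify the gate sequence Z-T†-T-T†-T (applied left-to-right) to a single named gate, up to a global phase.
Z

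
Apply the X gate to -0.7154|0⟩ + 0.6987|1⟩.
0.6987|0⟩ - 0.7154|1⟩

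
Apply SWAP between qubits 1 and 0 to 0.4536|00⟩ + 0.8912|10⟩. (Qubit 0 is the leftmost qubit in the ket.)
0.4536|00⟩ + 0.8912|01⟩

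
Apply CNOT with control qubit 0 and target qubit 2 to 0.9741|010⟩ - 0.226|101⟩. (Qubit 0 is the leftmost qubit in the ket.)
0.9741|010⟩ - 0.226|100⟩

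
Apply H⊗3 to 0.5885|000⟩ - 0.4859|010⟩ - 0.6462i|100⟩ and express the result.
(0.03627 - 0.2285i)|000⟩ + (0.03627 - 0.2285i)|001⟩ + (0.3799 - 0.2285i)|010⟩ + (0.3799 - 0.2285i)|011⟩ + (0.03627 + 0.2285i)|100⟩ + (0.03627 + 0.2285i)|101⟩ + (0.3799 + 0.2285i)|110⟩ + (0.3799 + 0.2285i)|111⟩

H⊗3 gives amp(|y⟩) = (1/2√2) Σ_x (−1)^(x·y) amp(|x⟩), where x·y is the number of positions in which both x and y have a 1.
|000⟩: (0.5885 - 0.4859 - 0.6462i)/(2√2) = (0.03627 - 0.2285i)
|001⟩: (0.5885 - 0.4859 - 0.6462i)/(2√2) = (0.03627 - 0.2285i)
|010⟩: (0.5885 + 0.4859 - 0.6462i)/(2√2) = (0.3799 - 0.2285i)
|011⟩: (0.5885 + 0.4859 - 0.6462i)/(2√2) = (0.3799 - 0.2285i)
|100⟩: (0.5885 - 0.4859 + 0.6462i)/(2√2) = (0.03627 + 0.2285i)
|101⟩: (0.5885 - 0.4859 + 0.6462i)/(2√2) = (0.03627 + 0.2285i)
|110⟩: (0.5885 + 0.4859 + 0.6462i)/(2√2) = (0.3799 + 0.2285i)
|111⟩: (0.5885 + 0.4859 + 0.6462i)/(2√2) = (0.3799 + 0.2285i)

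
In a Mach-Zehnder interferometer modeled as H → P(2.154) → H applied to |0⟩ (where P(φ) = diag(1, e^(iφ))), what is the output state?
(0.2246 + 0.4174i)|0⟩ + (0.7754 - 0.4174i)|1⟩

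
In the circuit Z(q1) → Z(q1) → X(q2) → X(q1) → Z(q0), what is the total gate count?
5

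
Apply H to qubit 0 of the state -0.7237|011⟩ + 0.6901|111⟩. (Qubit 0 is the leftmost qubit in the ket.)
-0.02376|011⟩ - 0.9997|111⟩

H on qubit 0 mixes each pair of kets that differ only in qubit 0: amplitudes (a, b) of (|…0…⟩, |…1…⟩) become ((a + b)/√2, (a − b)/√2). Kets absent from the input have amplitude 0.
(|011⟩, |111⟩): (a, b) = (-0.7237, 0.6901) → (-0.02376, -0.9997)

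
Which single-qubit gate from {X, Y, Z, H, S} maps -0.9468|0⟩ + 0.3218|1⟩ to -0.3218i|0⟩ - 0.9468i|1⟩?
Y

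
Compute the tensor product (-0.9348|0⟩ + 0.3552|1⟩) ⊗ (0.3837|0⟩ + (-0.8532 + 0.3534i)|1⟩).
-0.3587|00⟩ + (0.7976 - 0.3304i)|01⟩ + 0.1363|10⟩ + (-0.3031 + 0.1255i)|11⟩

amp(|b₁b₂…⟩) = product of the factor amplitudes for bits b₁, b₂, …; only kets whose every factor amplitude is nonzero survive.
|00⟩: (-0.9348)(0.3837) = -0.3587
|01⟩: (-0.9348)(-0.8532 + 0.3534i) = (0.7976 - 0.3304i)
|10⟩: (0.3552)(0.3837) = 0.1363
|11⟩: (0.3552)(-0.8532 + 0.3534i) = (-0.3031 + 0.1255i)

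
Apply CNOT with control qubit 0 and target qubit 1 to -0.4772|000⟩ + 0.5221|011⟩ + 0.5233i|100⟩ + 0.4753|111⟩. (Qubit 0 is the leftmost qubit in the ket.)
-0.4772|000⟩ + 0.5221|011⟩ + 0.4753|101⟩ + 0.5233i|110⟩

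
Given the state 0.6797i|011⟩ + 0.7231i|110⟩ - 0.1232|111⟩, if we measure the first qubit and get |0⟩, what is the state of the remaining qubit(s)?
i|11⟩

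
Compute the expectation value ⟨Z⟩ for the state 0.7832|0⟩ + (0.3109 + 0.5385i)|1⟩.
0.2268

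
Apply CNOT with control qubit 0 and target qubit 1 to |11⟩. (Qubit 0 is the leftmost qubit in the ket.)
|10⟩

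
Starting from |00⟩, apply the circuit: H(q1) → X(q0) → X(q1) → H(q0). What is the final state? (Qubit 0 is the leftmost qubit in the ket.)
1/2|00⟩ + 1/2|01⟩ - 1/2|10⟩ - 1/2|11⟩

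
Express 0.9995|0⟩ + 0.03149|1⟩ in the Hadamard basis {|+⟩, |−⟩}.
0.729|+⟩ + 0.6845|−⟩

With |ψ⟩ = α|0⟩ + β|1⟩, the Hadamard-basis coefficients are ⟨+|ψ⟩ = (α + β)/√2 and ⟨−|ψ⟩ = (α − β)/√2.
Here α = 0.9995, β = 0.03149: (α + β)/√2 = 0.729, (α − β)/√2 = 0.6845.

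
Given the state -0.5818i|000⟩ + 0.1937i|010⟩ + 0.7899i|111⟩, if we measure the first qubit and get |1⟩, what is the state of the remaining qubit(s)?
i|11⟩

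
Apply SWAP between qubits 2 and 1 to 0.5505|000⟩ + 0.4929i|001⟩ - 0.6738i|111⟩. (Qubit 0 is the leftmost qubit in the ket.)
0.5505|000⟩ + 0.4929i|010⟩ - 0.6738i|111⟩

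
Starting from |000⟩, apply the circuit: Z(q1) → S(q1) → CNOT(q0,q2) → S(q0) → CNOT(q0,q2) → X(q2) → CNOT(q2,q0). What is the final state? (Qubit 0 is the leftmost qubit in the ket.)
|101⟩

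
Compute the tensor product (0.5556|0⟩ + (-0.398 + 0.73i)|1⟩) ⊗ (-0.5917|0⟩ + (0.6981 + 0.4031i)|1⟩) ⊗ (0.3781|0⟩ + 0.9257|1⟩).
-0.1243|000⟩ - 0.3043|001⟩ + (0.1467 + 0.08468i)|010⟩ + (0.359 + 0.2073i)|011⟩ + (0.08904 - 0.1633i)|100⟩ + (0.218 - 0.3998i)|101⟩ + (-0.2163 + 0.132i)|110⟩ + (-0.5296 + 0.3232i)|111⟩

amp(|b₁b₂…⟩) = product of the factor amplitudes for bits b₁, b₂, …; only kets whose every factor amplitude is nonzero survive.
|000⟩: (0.5556)(-0.5917)(0.3781) = -0.1243
|001⟩: (0.5556)(-0.5917)(0.9257) = -0.3043
|010⟩: (0.5556)(0.6981 + 0.4031i)(0.3781) = (0.1467 + 0.08468i)
|011⟩: (0.5556)(0.6981 + 0.4031i)(0.9257) = (0.359 + 0.2073i)
|100⟩: (-0.398 + 0.73i)(-0.5917)(0.3781) = (0.08904 - 0.1633i)
|101⟩: (-0.398 + 0.73i)(-0.5917)(0.9257) = (0.218 - 0.3998i)
|110⟩: (-0.398 + 0.73i)(0.6981 + 0.4031i)(0.3781) = (-0.2163 + 0.132i)
|111⟩: (-0.398 + 0.73i)(0.6981 + 0.4031i)(0.9257) = (-0.5296 + 0.3232i)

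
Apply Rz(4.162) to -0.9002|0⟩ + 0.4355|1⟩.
(0.4396 + 0.7856i)|0⟩ + (-0.2127 + 0.38i)|1⟩

Rz(4.162) = [[e^(−iθ/2), 0], [0, e^(iθ/2)]] with e^(±iθ/2) = cos(θ/2) ± i·sin(θ/2); θ = 4.162, cos(θ/2) ≈ -0.488355, sin(θ/2) ≈ 0.872645.
With a = amp(|0⟩) = -0.9002 and b = amp(|1⟩) = 0.4355:
new amp(|0⟩) = (-0.488355 - 0.872645i)·a = (0.4396 + 0.7856i)
new amp(|1⟩) = (-0.488355 + 0.872645i)·b = (-0.2127 + 0.38i)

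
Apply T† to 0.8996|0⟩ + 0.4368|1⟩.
0.8996|0⟩ + (0.3089 - 0.3089i)|1⟩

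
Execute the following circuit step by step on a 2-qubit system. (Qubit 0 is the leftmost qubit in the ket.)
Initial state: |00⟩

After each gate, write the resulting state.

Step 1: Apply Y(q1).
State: i|01⟩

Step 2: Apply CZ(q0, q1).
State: i|01⟩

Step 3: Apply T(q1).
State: (-1/√2 + (1/√2)i)|01⟩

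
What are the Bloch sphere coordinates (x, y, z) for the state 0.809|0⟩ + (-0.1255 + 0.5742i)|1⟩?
(-0.2031, 0.9291, 0.309)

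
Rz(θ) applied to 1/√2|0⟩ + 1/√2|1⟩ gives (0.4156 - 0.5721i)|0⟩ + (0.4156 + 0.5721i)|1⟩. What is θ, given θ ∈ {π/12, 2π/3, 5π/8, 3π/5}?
3π/5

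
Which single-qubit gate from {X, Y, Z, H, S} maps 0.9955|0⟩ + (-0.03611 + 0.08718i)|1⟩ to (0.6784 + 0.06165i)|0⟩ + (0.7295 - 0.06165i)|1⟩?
H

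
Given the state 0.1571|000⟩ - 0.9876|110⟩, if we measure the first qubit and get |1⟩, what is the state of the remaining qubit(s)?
-|10⟩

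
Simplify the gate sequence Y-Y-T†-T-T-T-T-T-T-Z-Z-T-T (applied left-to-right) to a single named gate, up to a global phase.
T†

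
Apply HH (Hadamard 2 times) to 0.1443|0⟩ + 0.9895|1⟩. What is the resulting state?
0.1443|0⟩ + 0.9895|1⟩

H² = I, so an even number of Hadamards cancels: H^2 = I and the state is unchanged.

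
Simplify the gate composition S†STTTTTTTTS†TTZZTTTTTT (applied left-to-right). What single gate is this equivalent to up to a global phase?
S†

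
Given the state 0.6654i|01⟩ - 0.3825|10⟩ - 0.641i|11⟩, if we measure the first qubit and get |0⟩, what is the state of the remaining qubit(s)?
i|1⟩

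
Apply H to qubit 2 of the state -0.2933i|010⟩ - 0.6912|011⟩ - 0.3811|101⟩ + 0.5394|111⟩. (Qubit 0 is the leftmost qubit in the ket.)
(-0.4888 - 0.2074i)|010⟩ + (0.4888 - 0.2074i)|011⟩ - 0.2695|100⟩ + 0.2695|101⟩ + 0.3814|110⟩ - 0.3814|111⟩

H on qubit 2 mixes each pair of kets that differ only in qubit 2: amplitudes (a, b) of (|…0…⟩, |…1…⟩) become ((a + b)/√2, (a − b)/√2). Kets absent from the input have amplitude 0.
(|010⟩, |011⟩): (a, b) = (-0.2933i, -0.6912) → ((-0.4888 - 0.2074i), (0.4888 - 0.2074i))
(|100⟩, |101⟩): (a, b) = (0, -0.3811) → (-0.2695, 0.2695)
(|110⟩, |111⟩): (a, b) = (0, 0.5394) → (0.3814, -0.3814)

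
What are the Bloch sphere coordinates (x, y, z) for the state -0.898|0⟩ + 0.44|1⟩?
(-0.7902, 0, 0.6128)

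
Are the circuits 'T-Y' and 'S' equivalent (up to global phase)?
No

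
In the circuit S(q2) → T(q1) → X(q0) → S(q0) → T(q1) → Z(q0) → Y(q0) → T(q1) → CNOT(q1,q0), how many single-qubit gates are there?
8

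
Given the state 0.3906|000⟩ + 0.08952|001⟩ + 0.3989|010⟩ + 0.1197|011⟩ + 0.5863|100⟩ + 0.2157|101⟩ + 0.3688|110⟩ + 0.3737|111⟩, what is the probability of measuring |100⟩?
0.3437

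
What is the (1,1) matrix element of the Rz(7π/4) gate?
(-0.9239 + 0.3827i)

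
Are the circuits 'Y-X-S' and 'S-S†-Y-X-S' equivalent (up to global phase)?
Yes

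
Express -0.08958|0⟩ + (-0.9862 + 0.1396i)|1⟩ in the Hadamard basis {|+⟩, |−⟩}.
(-0.7607 + 0.09871i)|+⟩ + (0.634 - 0.09871i)|−⟩

With |ψ⟩ = α|0⟩ + β|1⟩, the Hadamard-basis coefficients are ⟨+|ψ⟩ = (α + β)/√2 and ⟨−|ψ⟩ = (α − β)/√2.
Here α = -0.08958, β = (-0.9862 + 0.1396i): (α + β)/√2 = (-0.7607 + 0.09871i), (α − β)/√2 = (0.634 - 0.09871i).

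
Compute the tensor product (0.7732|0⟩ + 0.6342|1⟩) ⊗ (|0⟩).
0.7732|00⟩ + 0.6342|10⟩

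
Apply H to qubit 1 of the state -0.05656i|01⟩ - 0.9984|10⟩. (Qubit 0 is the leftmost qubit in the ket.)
-0.03999i|00⟩ + 0.03999i|01⟩ - 0.706|10⟩ - 0.706|11⟩

H on qubit 1 mixes each pair of kets that differ only in qubit 1: amplitudes (a, b) of (|…0…⟩, |…1…⟩) become ((a + b)/√2, (a − b)/√2). Kets absent from the input have amplitude 0.
(|00⟩, |01⟩): (a, b) = (0, -0.05656i) → (-0.03999i, 0.03999i)
(|10⟩, |11⟩): (a, b) = (-0.9984, 0) → (-0.706, -0.706)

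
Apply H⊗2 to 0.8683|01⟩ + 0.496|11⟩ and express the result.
0.6822|00⟩ - 0.6822|01⟩ + 0.1862|10⟩ - 0.1862|11⟩

H⊗2 gives amp(|y⟩) = (1/2) Σ_x (−1)^(x·y) amp(|x⟩), where x·y is the number of positions in which both x and y have a 1.
|00⟩: (0.8683 + 0.496)/2 = 0.6822
|01⟩: (-0.8683 - 0.496)/2 = -0.6822
|10⟩: (0.8683 - 0.496)/2 = 0.1862
|11⟩: (-0.8683 + 0.496)/2 = -0.1862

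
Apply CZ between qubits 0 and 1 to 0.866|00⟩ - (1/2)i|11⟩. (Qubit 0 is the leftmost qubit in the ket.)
0.866|00⟩ + (1/2)i|11⟩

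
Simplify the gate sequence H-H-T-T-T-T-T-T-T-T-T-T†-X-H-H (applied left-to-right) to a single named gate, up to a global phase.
X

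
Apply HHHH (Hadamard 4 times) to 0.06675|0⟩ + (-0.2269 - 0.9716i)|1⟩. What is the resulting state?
0.06675|0⟩ + (-0.2269 - 0.9716i)|1⟩

H² = I, so an even number of Hadamards cancels: H^4 = I and the state is unchanged.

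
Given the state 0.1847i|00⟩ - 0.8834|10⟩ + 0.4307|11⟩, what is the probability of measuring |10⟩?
0.7804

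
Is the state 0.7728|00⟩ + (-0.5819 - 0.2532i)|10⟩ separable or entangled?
Separable

Writing the state as a|00⟩ + b|01⟩ + c|10⟩ + d|11⟩, it is a product state iff ad − bc = 0.
Here (a, b, c, d) = (0.7728, 0, (-0.5819 - 0.2532i), 0): ad − bc = (0.7728)(0) − (0)(-0.5819 - 0.2532i) = 0, so the state is separable.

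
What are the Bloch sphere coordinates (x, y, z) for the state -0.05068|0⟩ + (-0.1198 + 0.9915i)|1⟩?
(0.01214, -0.1005, -0.9949)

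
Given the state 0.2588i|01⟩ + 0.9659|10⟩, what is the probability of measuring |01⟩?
0.06698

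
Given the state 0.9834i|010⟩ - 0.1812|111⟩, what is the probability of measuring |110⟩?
0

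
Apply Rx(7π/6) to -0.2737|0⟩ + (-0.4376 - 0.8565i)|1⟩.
(-0.7565 + 0.4227i)|0⟩ + (0.1133 + 0.4861i)|1⟩

Rx(7π/6) = [[cos(θ/2), −i·sin(θ/2)], [−i·sin(θ/2), cos(θ/2)]]; θ = 7π/6, cos(θ/2) ≈ -0.258819, sin(θ/2) ≈ 0.965926.
With a = amp(|0⟩) = -0.2737 and b = amp(|1⟩) = (-0.4376 - 0.8565i):
new amp(|0⟩) = (-0.258819)·a + (-0.965926i)·b = (-0.7565 + 0.4227i)
new amp(|1⟩) = (-0.965926i)·a + (-0.258819)·b = (0.1133 + 0.4861i)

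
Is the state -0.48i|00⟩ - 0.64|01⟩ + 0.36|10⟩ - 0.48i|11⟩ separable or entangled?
Separable

Writing the state as a|00⟩ + b|01⟩ + c|10⟩ + d|11⟩, it is a product state iff ad − bc = 0.
Here (a, b, c, d) = (-0.48i, -0.64, 0.36, -0.48i): ad − bc = (-0.48i)(-0.48i) − (-0.64)(0.36) = 0, so the state is separable.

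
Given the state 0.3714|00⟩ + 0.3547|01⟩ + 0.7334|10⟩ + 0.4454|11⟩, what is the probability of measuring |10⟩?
0.5379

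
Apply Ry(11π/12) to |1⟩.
-0.9914|0⟩ + 0.1305|1⟩

Ry(11π/12) = [[cos(θ/2), −sin(θ/2)], [sin(θ/2), cos(θ/2)]]; θ = 11π/12, cos(θ/2) ≈ 0.130526, sin(θ/2) ≈ 0.991445.
With a = amp(|0⟩) = 0 and b = amp(|1⟩) = 1:
new amp(|0⟩) = (0.130526)·a + (-0.991445)·b = -0.9914
new amp(|1⟩) = (0.991445)·a + (0.130526)·b = 0.1305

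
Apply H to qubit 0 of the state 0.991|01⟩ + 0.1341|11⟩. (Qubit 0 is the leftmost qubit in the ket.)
0.7956|01⟩ + 0.6059|11⟩

H on qubit 0 mixes each pair of kets that differ only in qubit 0: amplitudes (a, b) of (|…0…⟩, |…1…⟩) become ((a + b)/√2, (a − b)/√2). Kets absent from the input have amplitude 0.
(|01⟩, |11⟩): (a, b) = (0.991, 0.1341) → (0.7956, 0.6059)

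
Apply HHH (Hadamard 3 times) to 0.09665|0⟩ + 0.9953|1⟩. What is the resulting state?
0.7721|0⟩ - 0.6354|1⟩

H² = I, so H^3 = H: a single Hadamard. With (a, b) = (0.09665, 0.9953), H gives ((a + b)/√2, (a − b)/√2) = (0.7721, -0.6354).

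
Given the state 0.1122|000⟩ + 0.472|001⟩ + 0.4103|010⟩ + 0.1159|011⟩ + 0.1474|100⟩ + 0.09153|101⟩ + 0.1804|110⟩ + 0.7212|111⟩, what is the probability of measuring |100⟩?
0.02173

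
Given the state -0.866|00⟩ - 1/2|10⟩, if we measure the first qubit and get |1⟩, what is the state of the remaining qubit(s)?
-|0⟩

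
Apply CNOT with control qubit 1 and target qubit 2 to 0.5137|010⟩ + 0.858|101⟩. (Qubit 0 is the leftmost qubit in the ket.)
0.5137|011⟩ + 0.858|101⟩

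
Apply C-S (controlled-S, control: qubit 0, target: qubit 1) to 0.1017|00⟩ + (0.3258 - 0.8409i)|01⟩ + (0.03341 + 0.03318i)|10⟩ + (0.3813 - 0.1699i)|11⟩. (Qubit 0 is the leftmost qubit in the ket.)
0.1017|00⟩ + (0.3258 - 0.8409i)|01⟩ + (0.03341 + 0.03318i)|10⟩ + (0.1699 + 0.3813i)|11⟩

C-S leaves the control-|0⟩ kets |00⟩, |01⟩ unchanged and applies S to qubit 1 on the control-|1⟩ pair (|10⟩, |11⟩).
S = [[1, 0], [0, i]].
With a = amp(|10⟩) = (0.03341 + 0.03318i) and b = amp(|11⟩) = (0.3813 - 0.1699i):
new amp(|10⟩) = (1)·a = (0.03341 + 0.03318i)
new amp(|11⟩) = (i)·b = (0.1699 + 0.3813i)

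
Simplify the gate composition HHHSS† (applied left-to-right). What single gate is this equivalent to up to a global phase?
H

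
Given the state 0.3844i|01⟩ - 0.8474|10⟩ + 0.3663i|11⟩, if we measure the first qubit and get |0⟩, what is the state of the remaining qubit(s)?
i|1⟩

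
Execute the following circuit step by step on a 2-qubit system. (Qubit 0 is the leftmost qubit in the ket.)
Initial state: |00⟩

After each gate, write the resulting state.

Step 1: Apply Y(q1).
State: i|01⟩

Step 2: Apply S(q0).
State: i|01⟩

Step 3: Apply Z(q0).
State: i|01⟩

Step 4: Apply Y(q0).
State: -|11⟩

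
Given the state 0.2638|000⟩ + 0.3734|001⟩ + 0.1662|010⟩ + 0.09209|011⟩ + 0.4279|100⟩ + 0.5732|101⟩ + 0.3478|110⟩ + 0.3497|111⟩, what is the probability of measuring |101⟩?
0.3286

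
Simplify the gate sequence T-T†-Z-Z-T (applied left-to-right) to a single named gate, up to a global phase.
T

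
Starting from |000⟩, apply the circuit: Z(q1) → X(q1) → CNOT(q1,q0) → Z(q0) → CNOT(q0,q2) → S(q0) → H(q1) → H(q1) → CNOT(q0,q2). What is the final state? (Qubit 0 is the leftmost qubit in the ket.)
-i|110⟩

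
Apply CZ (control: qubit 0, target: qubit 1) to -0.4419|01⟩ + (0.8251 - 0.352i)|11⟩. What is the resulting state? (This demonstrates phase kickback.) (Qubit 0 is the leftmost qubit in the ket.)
-0.4419|01⟩ + (-0.8251 + 0.352i)|11⟩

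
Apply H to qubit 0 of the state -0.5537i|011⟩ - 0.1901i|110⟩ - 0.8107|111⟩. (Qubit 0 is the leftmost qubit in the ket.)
-0.1344i|010⟩ + (-0.5733 - 0.3915i)|011⟩ + 0.1344i|110⟩ + (0.5733 - 0.3915i)|111⟩

H on qubit 0 mixes each pair of kets that differ only in qubit 0: amplitudes (a, b) of (|…0…⟩, |…1…⟩) become ((a + b)/√2, (a − b)/√2). Kets absent from the input have amplitude 0.
(|010⟩, |110⟩): (a, b) = (0, -0.1901i) → (-0.1344i, 0.1344i)
(|011⟩, |111⟩): (a, b) = (-0.5537i, -0.8107) → ((-0.5733 - 0.3915i), (0.5733 - 0.3915i))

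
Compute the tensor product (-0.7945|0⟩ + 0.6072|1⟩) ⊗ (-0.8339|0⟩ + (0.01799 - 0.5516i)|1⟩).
0.6625|00⟩ + (-0.01429 + 0.4382i)|01⟩ - 0.5063|10⟩ + (0.01092 - 0.3349i)|11⟩

amp(|b₁b₂…⟩) = product of the factor amplitudes for bits b₁, b₂, …; only kets whose every factor amplitude is nonzero survive.
|00⟩: (-0.7945)(-0.8339) = 0.6625
|01⟩: (-0.7945)(0.01799 - 0.5516i) = (-0.01429 + 0.4382i)
|10⟩: (0.6072)(-0.8339) = -0.5063
|11⟩: (0.6072)(0.01799 - 0.5516i) = (0.01092 - 0.3349i)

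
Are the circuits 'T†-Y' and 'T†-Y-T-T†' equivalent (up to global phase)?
Yes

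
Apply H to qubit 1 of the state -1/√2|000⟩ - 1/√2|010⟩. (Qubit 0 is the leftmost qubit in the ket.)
-|000⟩

H on qubit 1 mixes each pair of kets that differ only in qubit 1: amplitudes (a, b) of (|…0…⟩, |…1…⟩) become ((a + b)/√2, (a − b)/√2). Kets absent from the input have amplitude 0.
(|000⟩, |010⟩): (a, b) = (-1/√2, -1/√2) → (-1, 0)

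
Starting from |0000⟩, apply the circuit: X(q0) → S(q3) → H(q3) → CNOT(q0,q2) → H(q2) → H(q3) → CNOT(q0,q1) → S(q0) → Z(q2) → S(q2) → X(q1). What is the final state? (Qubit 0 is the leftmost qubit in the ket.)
(1/√2)i|1000⟩ - 1/√2|1010⟩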